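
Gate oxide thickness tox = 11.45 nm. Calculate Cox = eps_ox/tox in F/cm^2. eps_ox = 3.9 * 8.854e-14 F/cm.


Step 1: eps_ox = 3.9 * 8.854e-14 = 3.45306e-13 F/cm
Step 2: tox in cm = 11.45 nm * 1e-7 = 1.1450e-06 cm
Step 3: Cox = 3.45306e-13 / 1.1450e-06 = 3.02e-07 F/cm^2

3.02e-07


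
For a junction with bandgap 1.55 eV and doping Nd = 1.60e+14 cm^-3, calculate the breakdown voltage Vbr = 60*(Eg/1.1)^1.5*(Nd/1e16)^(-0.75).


Step 1: Eg/1.1 = 1.55/1.1 = 1.409091
Step 2: (Eg/1.1)^1.5 = 1.409091^1.5 = 1.672663
Step 3: (Nd/1e16)^(-0.75) = (0.016)^(-0.75) = 22.228493
Step 4: Vbr = 60 * 1.672663 * 22.228493 = 2230.8 V

2230.8


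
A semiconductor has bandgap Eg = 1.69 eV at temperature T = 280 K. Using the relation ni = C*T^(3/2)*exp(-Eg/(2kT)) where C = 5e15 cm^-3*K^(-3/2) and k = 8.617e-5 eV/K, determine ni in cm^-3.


Step 1: Compute kT = 8.617e-5 * 280 = 0.0241276 eV
Step 2: Exponent = -Eg/(2kT) = -1.69/(2*0.0241276) = -35.02213
Step 3: T^(3/2) = 280^1.5 = 4685.30
Step 4: ni = 5e15 * 4685.30 * exp(-35.02213) = 1.44e+04 cm^-3

1.44e+04


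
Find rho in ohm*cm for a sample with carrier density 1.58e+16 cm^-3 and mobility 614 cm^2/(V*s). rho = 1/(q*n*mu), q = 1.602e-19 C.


Step 1: sigma = q * n * mu = 1.602e-19 * 1.58e+16 * 614 = 1.55413e+00 S/cm
Step 2: rho = 1 / sigma = 1 / 1.55413e+00 = 0.6434 ohm*cm

0.6434


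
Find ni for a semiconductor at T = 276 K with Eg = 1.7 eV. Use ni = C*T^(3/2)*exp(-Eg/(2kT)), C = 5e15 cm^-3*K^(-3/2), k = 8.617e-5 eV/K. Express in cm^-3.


Step 1: Compute kT = 8.617e-5 * 276 = 0.02378292 eV
Step 2: Exponent = -Eg/(2kT) = -1.7/(2*0.02378292) = -35.73993
Step 3: T^(3/2) = 276^1.5 = 4585.26
Step 4: ni = 5e15 * 4585.26 * exp(-35.73993) = 6.90e+03 cm^-3

6.90e+03


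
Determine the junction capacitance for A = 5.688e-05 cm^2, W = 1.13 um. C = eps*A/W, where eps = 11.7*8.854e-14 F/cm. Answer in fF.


Step 1: eps_Si = 11.7 * 8.854e-14 = 1.035918e-12 F/cm
Step 2: W in cm = 1.13 * 1e-4 = 1.13e-04 cm
Step 3: C = 1.035918e-12 * 5.688e-05 / 1.13e-04 = 5.214426e-13 F
Step 4: C = 521.44 fF

521.44


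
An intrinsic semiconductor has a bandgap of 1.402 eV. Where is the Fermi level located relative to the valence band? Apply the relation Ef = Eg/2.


Step 1: For an intrinsic semiconductor, the Fermi level sits at midgap.
Step 2: Ef = Eg / 2 = 1.402 / 2 = 0.701 eV

0.701


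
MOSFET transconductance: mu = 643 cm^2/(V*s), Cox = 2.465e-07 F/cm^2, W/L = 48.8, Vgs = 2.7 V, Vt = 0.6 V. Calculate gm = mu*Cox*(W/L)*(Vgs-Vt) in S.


Step 1: Vov = Vgs - Vt = 2.7 - 0.6 = 2.1 V
Step 2: gm = mu * Cox * (W/L) * Vov
Step 3: gm = 643 * 2.465e-07 * 48.8 * 2.1 = 1.62e-02 S

1.62e-02


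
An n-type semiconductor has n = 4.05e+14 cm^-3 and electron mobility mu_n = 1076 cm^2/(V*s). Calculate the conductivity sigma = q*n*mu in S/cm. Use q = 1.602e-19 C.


Step 1: sigma = q * n * mu
Step 2: sigma = 1.602e-19 * 4.05e+14 * 1076
Step 3: sigma = 6.981e-02 S/cm

6.981e-02


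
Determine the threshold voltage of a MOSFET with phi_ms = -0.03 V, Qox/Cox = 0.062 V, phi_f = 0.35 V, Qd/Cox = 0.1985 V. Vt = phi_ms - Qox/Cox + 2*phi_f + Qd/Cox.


Step 1: Vt = phi_ms - Qox/Cox + 2*phi_f + Qd/Cox
Step 2: Vt = -0.03 - 0.062 + 2*0.35 + 0.1985
Step 3: Vt = -0.03 - 0.062 + 0.7 + 0.1985
Step 4: Vt = 0.8065 V

0.8065


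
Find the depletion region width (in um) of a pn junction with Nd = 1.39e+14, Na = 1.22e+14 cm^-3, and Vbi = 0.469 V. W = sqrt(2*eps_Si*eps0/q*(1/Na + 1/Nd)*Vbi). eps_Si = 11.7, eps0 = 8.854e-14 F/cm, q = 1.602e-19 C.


Step 1: 1/Na + 1/Nd = 1/1.22e+14 + 1/1.39e+14 = 1.53910e-14
Step 2: 2*eps*eps0/q = 2*11.7*8.854e-14/1.602e-19 = 1.293281e+07
Step 3: W^2 = 1.293281e+07 * 1.53910e-14 * 0.469 = 9.33539e-08
Step 4: W = sqrt(9.33539e-08) = 3.055e-04 cm = 3.055 um

3.055


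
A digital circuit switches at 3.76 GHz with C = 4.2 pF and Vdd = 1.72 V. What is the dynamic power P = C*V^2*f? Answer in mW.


Step 1: V^2 = 1.72^2 = 2.9584 V^2
Step 2: P = C*V^2*f = 4.2e-12 F * 2.9584 * 3.76e9 Hz
Step 3: P = 4.67190528e-02 W
Step 4: P = 46.719 mW

46.719


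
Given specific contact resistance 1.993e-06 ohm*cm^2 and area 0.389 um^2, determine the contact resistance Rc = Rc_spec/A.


Step 1: Convert area to cm^2: 0.389 um^2 = 3.8900e-09 cm^2
Step 2: Rc = Rc_spec / A = 1.993e-06 / 3.8900e-09
Step 3: Rc = 5.12e+02 ohms

5.12e+02


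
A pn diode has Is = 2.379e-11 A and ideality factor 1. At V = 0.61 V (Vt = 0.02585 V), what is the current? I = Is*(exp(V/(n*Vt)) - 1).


Step 1: V/(n*Vt) = 0.61/(1*0.02585) = 23.5977
Step 2: exp(23.5977) = 1.7715e+10
Step 3: I = 2.379e-11 * (1.7715e+10 - 1) = 4.21e-01 A

4.21e-01


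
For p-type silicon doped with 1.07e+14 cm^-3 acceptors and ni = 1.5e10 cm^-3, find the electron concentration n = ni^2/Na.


Step 1: Majority hole concentration p ≈ Na = 1.07e+14 cm^-3
Step 2: n = ni^2 / Na = (1.5e10)^2 / 1.07e+14
Step 3: n = 2.10e+06 cm^-3

2.10e+06


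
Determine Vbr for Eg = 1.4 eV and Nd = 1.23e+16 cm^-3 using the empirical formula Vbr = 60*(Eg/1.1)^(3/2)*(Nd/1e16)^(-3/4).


Step 1: Eg/1.1 = 1.4/1.1 = 1.272727
Step 2: (Eg/1.1)^1.5 = 1.272727^1.5 = 1.435830
Step 3: (Nd/1e16)^(-0.75) = (1.23)^(-0.75) = 0.856192
Step 4: Vbr = 60 * 1.435830 * 0.856192 = 73.8 V

73.8


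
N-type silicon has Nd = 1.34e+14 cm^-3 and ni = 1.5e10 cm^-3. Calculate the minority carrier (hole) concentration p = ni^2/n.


Step 1: Since Nd >> ni, n ≈ Nd = 1.34e+14 cm^-3
Step 2: p = ni^2 / n = (1.5e10)^2 / 1.34e+14
Step 3: p = 2.25e20 / 1.34e+14 = 1.68e+06 cm^-3

1.68e+06


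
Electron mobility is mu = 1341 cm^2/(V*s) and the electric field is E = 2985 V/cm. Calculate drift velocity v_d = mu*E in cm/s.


Step 1: v_d = mu * E
Step 2: v_d = 1341 * 2985 = 4002885
Step 3: v_d = 4.00e+06 cm/s

4.00e+06


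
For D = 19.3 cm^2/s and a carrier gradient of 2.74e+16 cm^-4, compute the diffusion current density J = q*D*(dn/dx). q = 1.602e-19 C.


Step 1: J = q * D * (dn/dx)
Step 2: J = 1.602e-19 * 19.3 * 2.74e+16
Step 3: J = 8.47e-02 A/cm^2

8.47e-02


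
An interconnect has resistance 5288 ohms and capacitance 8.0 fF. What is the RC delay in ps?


Step 1: tau = R * C
Step 2: tau = 5288 * 8.0 fF = 5288 * 8.0e-15 F
Step 3: tau = 4.2304e-11 s = 42.304 ps

42.304


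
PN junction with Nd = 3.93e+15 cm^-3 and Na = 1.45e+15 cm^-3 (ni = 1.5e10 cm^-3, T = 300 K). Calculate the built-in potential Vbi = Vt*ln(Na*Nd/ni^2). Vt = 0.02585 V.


Step 1: Compute Na*Nd/ni^2 = 1.45e+15 * 3.93e+15 / (1.5e10)^2 = 2.5327e+10
Step 2: ln(2.5327e+10) = 23.9551
Step 3: Vbi = 0.02585 * 23.9551 = 0.619 V

0.619


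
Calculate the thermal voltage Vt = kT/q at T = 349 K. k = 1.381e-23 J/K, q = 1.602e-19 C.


Step 1: kT = 1.381e-23 * 349 = 4.81969e-21 J
Step 2: Vt = kT/q = 4.81969e-21 / 1.602e-19
Step 3: Vt = 0.03009 V

0.03009


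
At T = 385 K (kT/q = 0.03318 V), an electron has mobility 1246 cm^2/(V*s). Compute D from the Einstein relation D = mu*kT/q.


Step 1: D = mu * (kT/q)
Step 2: D = 1246 * 0.03318
Step 3: D = 41.34 cm^2/s

41.34


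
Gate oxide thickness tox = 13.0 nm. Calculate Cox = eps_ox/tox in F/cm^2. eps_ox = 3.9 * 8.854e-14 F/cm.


Step 1: eps_ox = 3.9 * 8.854e-14 = 3.45306e-13 F/cm
Step 2: tox in cm = 13.0 nm * 1e-7 = 1.3000e-06 cm
Step 3: Cox = 3.45306e-13 / 1.3000e-06 = 2.66e-07 F/cm^2

2.66e-07


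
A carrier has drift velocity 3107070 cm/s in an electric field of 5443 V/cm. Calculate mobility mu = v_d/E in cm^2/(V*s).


Step 1: mu = v_d / E
Step 2: mu = 3107070 / 5443
Step 3: mu = 570.84 cm^2/(V*s)

570.84


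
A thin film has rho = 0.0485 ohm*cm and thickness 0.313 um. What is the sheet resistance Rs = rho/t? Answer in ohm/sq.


Step 1: Convert thickness to cm: t = 0.313 um = 3.1300e-05 cm
Step 2: Rs = rho / t = 0.0485 / 3.1300e-05
Step 3: Rs = 1549.5 ohm/sq

1549.5


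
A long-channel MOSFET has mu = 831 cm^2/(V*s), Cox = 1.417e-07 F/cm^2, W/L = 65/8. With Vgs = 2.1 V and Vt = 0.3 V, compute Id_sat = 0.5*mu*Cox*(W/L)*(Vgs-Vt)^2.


Step 1: Overdrive voltage Vov = Vgs - Vt = 2.1 - 0.3 = 1.8 V
Step 2: W/L = 65/8 = 8.125
Step 3: Id = 0.5 * 831 * 1.417e-07 * 8.125 * 1.8^2
Step 4: Id = 1.55e-03 A

1.55e-03


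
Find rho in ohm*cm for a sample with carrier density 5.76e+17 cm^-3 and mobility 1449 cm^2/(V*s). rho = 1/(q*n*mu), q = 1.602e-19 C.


Step 1: sigma = q * n * mu = 1.602e-19 * 5.76e+17 * 1449 = 1.33707e+02 S/cm
Step 2: rho = 1 / sigma = 1 / 1.33707e+02 = 0.007479 ohm*cm

0.007479


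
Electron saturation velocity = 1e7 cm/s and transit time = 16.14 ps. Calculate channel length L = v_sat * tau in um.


Step 1: tau in seconds = 16.14 ps * 1e-12 = 1.6140e-11 s
Step 2: L = v_sat * tau = 1e7 * 1.6140e-11 = 1.6140e-04 cm
Step 3: L in um = 1.6140e-04 * 1e4 = 1.614 um

1.614


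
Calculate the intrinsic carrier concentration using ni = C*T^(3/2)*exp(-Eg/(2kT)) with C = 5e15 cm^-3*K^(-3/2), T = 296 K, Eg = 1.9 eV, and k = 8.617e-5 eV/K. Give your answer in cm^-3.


Step 1: Compute kT = 8.617e-5 * 296 = 0.02550632 eV
Step 2: Exponent = -Eg/(2kT) = -1.9/(2*0.02550632) = -37.24567
Step 3: T^(3/2) = 296^1.5 = 5092.58
Step 4: ni = 5e15 * 5092.58 * exp(-37.24567) = 1.70e+03 cm^-3

1.70e+03


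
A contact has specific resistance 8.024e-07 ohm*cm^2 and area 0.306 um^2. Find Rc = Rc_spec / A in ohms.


Step 1: Convert area to cm^2: 0.306 um^2 = 3.0600e-09 cm^2
Step 2: Rc = Rc_spec / A = 8.024e-07 / 3.0600e-09
Step 3: Rc = 2.62e+02 ohms

2.62e+02


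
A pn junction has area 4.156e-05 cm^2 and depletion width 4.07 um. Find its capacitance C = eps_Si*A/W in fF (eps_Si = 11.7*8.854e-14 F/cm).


Step 1: eps_Si = 11.7 * 8.854e-14 = 1.035918e-12 F/cm
Step 2: W in cm = 4.07 * 1e-4 = 4.07e-04 cm
Step 3: C = 1.035918e-12 * 4.156e-05 / 4.07e-04 = 1.057807e-13 F
Step 4: C = 105.78 fF

105.78


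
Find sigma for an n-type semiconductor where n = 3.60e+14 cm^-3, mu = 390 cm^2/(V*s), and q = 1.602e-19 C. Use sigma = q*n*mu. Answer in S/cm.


Step 1: sigma = q * n * mu
Step 2: sigma = 1.602e-19 * 3.60e+14 * 390
Step 3: sigma = 2.249e-02 S/cm

2.249e-02


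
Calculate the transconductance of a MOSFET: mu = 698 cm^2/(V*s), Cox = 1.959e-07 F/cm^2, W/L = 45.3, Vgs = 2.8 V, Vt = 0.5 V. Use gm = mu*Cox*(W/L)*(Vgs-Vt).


Step 1: Vov = Vgs - Vt = 2.8 - 0.5 = 2.3 V
Step 2: gm = mu * Cox * (W/L) * Vov
Step 3: gm = 698 * 1.959e-07 * 45.3 * 2.3 = 1.42e-02 S

1.42e-02


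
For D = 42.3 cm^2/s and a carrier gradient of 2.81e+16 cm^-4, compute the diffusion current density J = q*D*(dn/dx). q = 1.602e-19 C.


Step 1: J = q * D * (dn/dx)
Step 2: J = 1.602e-19 * 42.3 * 2.81e+16
Step 3: J = 1.90e-01 A/cm^2

1.90e-01


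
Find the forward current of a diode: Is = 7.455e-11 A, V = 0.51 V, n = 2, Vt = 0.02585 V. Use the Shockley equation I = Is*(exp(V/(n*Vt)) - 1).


Step 1: V/(n*Vt) = 0.51/(2*0.02585) = 9.8646
Step 2: exp(9.8646) = 1.9237e+04
Step 3: I = 7.455e-11 * (1.9237e+04 - 1) = 1.43e-06 A

1.43e-06


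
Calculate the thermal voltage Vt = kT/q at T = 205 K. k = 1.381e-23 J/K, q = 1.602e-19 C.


Step 1: kT = 1.381e-23 * 205 = 2.83105e-21 J
Step 2: Vt = kT/q = 2.83105e-21 / 1.602e-19
Step 3: Vt = 0.01767 V

0.01767


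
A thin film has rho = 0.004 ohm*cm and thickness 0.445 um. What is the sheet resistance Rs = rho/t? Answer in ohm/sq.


Step 1: Convert thickness to cm: t = 0.445 um = 4.4500e-05 cm
Step 2: Rs = rho / t = 0.004 / 4.4500e-05
Step 3: Rs = 89.9 ohm/sq

89.9


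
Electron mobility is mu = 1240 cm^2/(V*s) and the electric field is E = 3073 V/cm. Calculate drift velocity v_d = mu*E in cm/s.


Step 1: v_d = mu * E
Step 2: v_d = 1240 * 3073 = 3810520
Step 3: v_d = 3.81e+06 cm/s

3.81e+06


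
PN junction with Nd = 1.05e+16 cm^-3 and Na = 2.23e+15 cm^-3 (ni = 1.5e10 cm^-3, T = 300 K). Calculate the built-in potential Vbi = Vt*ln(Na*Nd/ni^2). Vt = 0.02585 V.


Step 1: Compute Na*Nd/ni^2 = 2.23e+15 * 1.05e+16 / (1.5e10)^2 = 1.0407e+11
Step 2: ln(1.0407e+11) = 25.3683
Step 3: Vbi = 0.02585 * 25.3683 = 0.656 V

0.656


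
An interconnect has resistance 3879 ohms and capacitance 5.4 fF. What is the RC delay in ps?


Step 1: tau = R * C
Step 2: tau = 3879 * 5.4 fF = 3879 * 5.4e-15 F
Step 3: tau = 2.09466e-11 s = 20.9466 ps

20.9466


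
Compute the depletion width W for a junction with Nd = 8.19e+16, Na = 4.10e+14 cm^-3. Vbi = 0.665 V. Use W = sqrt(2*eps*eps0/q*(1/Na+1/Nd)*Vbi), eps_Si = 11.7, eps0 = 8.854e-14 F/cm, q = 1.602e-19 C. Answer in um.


Step 1: 1/Na + 1/Nd = 1/4.10e+14 + 1/8.19e+16 = 2.45123e-15
Step 2: 2*eps*eps0/q = 2*11.7*8.854e-14/1.602e-19 = 1.293281e+07
Step 3: W^2 = 1.293281e+07 * 2.45123e-15 * 0.665 = 2.10814e-08
Step 4: W = sqrt(2.10814e-08) = 1.452e-04 cm = 1.452 um

1.452


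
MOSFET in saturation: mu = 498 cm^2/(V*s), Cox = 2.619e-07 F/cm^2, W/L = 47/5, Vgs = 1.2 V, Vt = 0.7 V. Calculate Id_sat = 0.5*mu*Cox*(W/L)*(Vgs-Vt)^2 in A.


Step 1: Overdrive voltage Vov = Vgs - Vt = 1.2 - 0.7 = 0.5 V
Step 2: W/L = 47/5 = 9.4
Step 3: Id = 0.5 * 498 * 2.619e-07 * 9.4 * 0.5^2
Step 4: Id = 1.53e-04 A

1.53e-04


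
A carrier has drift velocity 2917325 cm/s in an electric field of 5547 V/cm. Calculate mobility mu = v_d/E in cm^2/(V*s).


Step 1: mu = v_d / E
Step 2: mu = 2917325 / 5547
Step 3: mu = 525.93 cm^2/(V*s)

525.93


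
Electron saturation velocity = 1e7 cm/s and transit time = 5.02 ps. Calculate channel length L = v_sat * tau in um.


Step 1: tau in seconds = 5.02 ps * 1e-12 = 5.0200e-12 s
Step 2: L = v_sat * tau = 1e7 * 5.0200e-12 = 5.0200e-05 cm
Step 3: L in um = 5.0200e-05 * 1e4 = 0.502 um

0.502


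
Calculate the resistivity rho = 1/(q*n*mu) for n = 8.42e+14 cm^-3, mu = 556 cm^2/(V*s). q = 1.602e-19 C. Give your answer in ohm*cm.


Step 1: sigma = q * n * mu = 1.602e-19 * 8.42e+14 * 556 = 7.49980e-02 S/cm
Step 2: rho = 1 / sigma = 1 / 7.49980e-02 = 13.33 ohm*cm

13.33


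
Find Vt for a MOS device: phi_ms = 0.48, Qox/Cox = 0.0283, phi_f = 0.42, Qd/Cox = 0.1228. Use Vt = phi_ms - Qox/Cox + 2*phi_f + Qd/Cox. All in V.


Step 1: Vt = phi_ms - Qox/Cox + 2*phi_f + Qd/Cox
Step 2: Vt = 0.48 - 0.0283 + 2*0.42 + 0.1228
Step 3: Vt = 0.48 - 0.0283 + 0.84 + 0.1228
Step 4: Vt = 1.4145 V

1.4145


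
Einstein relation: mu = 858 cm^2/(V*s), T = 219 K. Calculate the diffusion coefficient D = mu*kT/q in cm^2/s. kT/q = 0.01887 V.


Step 1: D = mu * (kT/q)
Step 2: D = 858 * 0.01887
Step 3: D = 16.19 cm^2/s

16.19


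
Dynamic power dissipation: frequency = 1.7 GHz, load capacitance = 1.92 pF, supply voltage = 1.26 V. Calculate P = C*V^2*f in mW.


Step 1: V^2 = 1.26^2 = 1.5876 V^2
Step 2: P = C*V^2*f = 1.92e-12 F * 1.5876 * 1.7e9 Hz
Step 3: P = 5.1819264e-03 W
Step 4: P = 5.182 mW

5.182


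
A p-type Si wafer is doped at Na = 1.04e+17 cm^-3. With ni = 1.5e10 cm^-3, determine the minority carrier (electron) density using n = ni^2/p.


Step 1: Majority hole concentration p ≈ Na = 1.04e+17 cm^-3
Step 2: n = ni^2 / Na = (1.5e10)^2 / 1.04e+17
Step 3: n = 2.16e+03 cm^-3

2.16e+03


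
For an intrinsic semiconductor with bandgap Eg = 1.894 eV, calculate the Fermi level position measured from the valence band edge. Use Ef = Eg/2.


Step 1: For an intrinsic semiconductor, the Fermi level sits at midgap.
Step 2: Ef = Eg / 2 = 1.894 / 2 = 0.947 eV

0.947


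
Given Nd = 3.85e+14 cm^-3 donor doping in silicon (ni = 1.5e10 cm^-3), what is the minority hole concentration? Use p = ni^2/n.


Step 1: Since Nd >> ni, n ≈ Nd = 3.85e+14 cm^-3
Step 2: p = ni^2 / n = (1.5e10)^2 / 3.85e+14
Step 3: p = 2.25e20 / 3.85e+14 = 5.84e+05 cm^-3

5.84e+05


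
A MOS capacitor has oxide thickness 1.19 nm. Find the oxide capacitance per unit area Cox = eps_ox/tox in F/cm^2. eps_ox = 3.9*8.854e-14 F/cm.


Step 1: eps_ox = 3.9 * 8.854e-14 = 3.45306e-13 F/cm
Step 2: tox in cm = 1.19 nm * 1e-7 = 1.1900e-07 cm
Step 3: Cox = 3.45306e-13 / 1.1900e-07 = 2.90e-06 F/cm^2

2.90e-06


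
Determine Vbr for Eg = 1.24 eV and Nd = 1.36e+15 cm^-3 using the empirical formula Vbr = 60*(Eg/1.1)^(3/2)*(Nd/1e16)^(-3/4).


Step 1: Eg/1.1 = 1.24/1.1 = 1.127273
Step 2: (Eg/1.1)^1.5 = 1.127273^1.5 = 1.196861
Step 3: (Nd/1e16)^(-0.75) = (0.136)^(-0.75) = 4.465250
Step 4: Vbr = 60 * 1.196861 * 4.465250 = 320.7 V

320.7


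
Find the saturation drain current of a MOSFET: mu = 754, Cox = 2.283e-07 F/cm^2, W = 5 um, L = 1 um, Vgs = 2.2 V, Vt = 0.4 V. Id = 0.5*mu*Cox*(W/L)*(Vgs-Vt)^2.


Step 1: Overdrive voltage Vov = Vgs - Vt = 2.2 - 0.4 = 1.8 V
Step 2: W/L = 5/1 = 5
Step 3: Id = 0.5 * 754 * 2.283e-07 * 5 * 1.8^2
Step 4: Id = 1.39e-03 A

1.39e-03


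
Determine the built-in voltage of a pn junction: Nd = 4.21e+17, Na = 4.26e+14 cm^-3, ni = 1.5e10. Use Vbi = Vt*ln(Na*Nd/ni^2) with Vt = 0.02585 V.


Step 1: Compute Na*Nd/ni^2 = 4.26e+14 * 4.21e+17 / (1.5e10)^2 = 7.9709e+11
Step 2: ln(7.9709e+11) = 27.4042
Step 3: Vbi = 0.02585 * 27.4042 = 0.708 V

0.708


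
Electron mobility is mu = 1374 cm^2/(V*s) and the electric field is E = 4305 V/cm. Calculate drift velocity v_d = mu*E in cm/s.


Step 1: v_d = mu * E
Step 2: v_d = 1374 * 4305 = 5915070
Step 3: v_d = 5.92e+06 cm/s

5.92e+06


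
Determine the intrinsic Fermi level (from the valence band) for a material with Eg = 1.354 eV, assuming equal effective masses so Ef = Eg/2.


Step 1: For an intrinsic semiconductor, the Fermi level sits at midgap.
Step 2: Ef = Eg / 2 = 1.354 / 2 = 0.677 eV

0.677


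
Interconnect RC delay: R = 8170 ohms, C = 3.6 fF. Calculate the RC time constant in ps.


Step 1: tau = R * C
Step 2: tau = 8170 * 3.6 fF = 8170 * 3.6e-15 F
Step 3: tau = 2.9412e-11 s = 29.412 ps

29.412


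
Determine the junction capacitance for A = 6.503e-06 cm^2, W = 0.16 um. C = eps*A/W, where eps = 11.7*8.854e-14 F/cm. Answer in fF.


Step 1: eps_Si = 11.7 * 8.854e-14 = 1.035918e-12 F/cm
Step 2: W in cm = 0.16 * 1e-4 = 1.60e-05 cm
Step 3: C = 1.035918e-12 * 6.503e-06 / 1.60e-05 = 4.210359e-13 F
Step 4: C = 421.04 fF

421.04


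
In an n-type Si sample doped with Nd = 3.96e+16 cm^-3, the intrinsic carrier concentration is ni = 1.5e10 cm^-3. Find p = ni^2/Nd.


Step 1: Since Nd >> ni, n ≈ Nd = 3.96e+16 cm^-3
Step 2: p = ni^2 / n = (1.5e10)^2 / 3.96e+16
Step 3: p = 2.25e20 / 3.96e+16 = 5.68e+03 cm^-3

5.68e+03


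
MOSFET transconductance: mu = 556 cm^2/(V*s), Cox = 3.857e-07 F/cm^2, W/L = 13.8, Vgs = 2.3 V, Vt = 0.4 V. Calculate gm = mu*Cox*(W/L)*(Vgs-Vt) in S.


Step 1: Vov = Vgs - Vt = 2.3 - 0.4 = 1.9 V
Step 2: gm = mu * Cox * (W/L) * Vov
Step 3: gm = 556 * 3.857e-07 * 13.8 * 1.9 = 5.62e-03 S

5.62e-03


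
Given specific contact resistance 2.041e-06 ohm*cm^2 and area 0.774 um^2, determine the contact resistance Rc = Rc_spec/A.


Step 1: Convert area to cm^2: 0.774 um^2 = 7.7400e-09 cm^2
Step 2: Rc = Rc_spec / A = 2.041e-06 / 7.7400e-09
Step 3: Rc = 2.64e+02 ohms

2.64e+02


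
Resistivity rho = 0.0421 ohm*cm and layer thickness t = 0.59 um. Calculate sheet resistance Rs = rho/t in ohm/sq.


Step 1: Convert thickness to cm: t = 0.59 um = 5.9000e-05 cm
Step 2: Rs = rho / t = 0.0421 / 5.9000e-05
Step 3: Rs = 713.6 ohm/sq

713.6


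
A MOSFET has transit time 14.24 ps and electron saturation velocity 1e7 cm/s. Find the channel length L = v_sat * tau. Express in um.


Step 1: tau in seconds = 14.24 ps * 1e-12 = 1.4240e-11 s
Step 2: L = v_sat * tau = 1e7 * 1.4240e-11 = 1.4240e-04 cm
Step 3: L in um = 1.4240e-04 * 1e4 = 1.424 um

1.424


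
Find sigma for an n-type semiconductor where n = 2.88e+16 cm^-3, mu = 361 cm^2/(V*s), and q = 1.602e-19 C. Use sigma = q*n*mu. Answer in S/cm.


Step 1: sigma = q * n * mu
Step 2: sigma = 1.602e-19 * 2.88e+16 * 361
Step 3: sigma = 1.666e+00 S/cm

1.666e+00


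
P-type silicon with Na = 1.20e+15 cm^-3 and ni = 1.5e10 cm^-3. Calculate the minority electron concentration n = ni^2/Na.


Step 1: Majority hole concentration p ≈ Na = 1.20e+15 cm^-3
Step 2: n = ni^2 / Na = (1.5e10)^2 / 1.20e+15
Step 3: n = 1.88e+05 cm^-3

1.88e+05


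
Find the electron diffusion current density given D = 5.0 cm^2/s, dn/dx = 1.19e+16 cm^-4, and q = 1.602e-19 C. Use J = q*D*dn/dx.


Step 1: J = q * D * (dn/dx)
Step 2: J = 1.602e-19 * 5.0 * 1.19e+16
Step 3: J = 9.53e-03 A/cm^2

9.53e-03


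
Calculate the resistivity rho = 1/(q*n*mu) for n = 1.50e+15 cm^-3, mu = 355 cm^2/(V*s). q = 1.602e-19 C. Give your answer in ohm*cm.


Step 1: sigma = q * n * mu = 1.602e-19 * 1.50e+15 * 355 = 8.53065e-02 S/cm
Step 2: rho = 1 / sigma = 1 / 8.53065e-02 = 11.72 ohm*cm

11.72


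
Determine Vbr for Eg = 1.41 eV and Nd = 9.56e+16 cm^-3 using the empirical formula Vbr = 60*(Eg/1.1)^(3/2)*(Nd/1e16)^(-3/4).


Step 1: Eg/1.1 = 1.41/1.1 = 1.281818
Step 2: (Eg/1.1)^1.5 = 1.281818^1.5 = 1.451241
Step 3: (Nd/1e16)^(-0.75) = (9.56)^(-0.75) = 0.183932
Step 4: Vbr = 60 * 1.451241 * 0.183932 = 16.0 V

16.0


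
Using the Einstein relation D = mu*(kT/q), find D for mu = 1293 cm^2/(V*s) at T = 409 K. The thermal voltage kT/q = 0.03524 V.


Step 1: D = mu * (kT/q)
Step 2: D = 1293 * 0.03524
Step 3: D = 45.57 cm^2/s

45.57


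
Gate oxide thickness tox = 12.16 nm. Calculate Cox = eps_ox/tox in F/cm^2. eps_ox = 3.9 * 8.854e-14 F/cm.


Step 1: eps_ox = 3.9 * 8.854e-14 = 3.45306e-13 F/cm
Step 2: tox in cm = 12.16 nm * 1e-7 = 1.2160e-06 cm
Step 3: Cox = 3.45306e-13 / 1.2160e-06 = 2.84e-07 F/cm^2

2.84e-07


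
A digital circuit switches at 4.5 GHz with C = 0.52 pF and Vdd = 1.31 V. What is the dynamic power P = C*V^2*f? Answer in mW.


Step 1: V^2 = 1.31^2 = 1.7161 V^2
Step 2: P = C*V^2*f = 0.52e-12 F * 1.7161 * 4.5e9 Hz
Step 3: P = 4.015674e-03 W
Step 4: P = 4.016 mW

4.016


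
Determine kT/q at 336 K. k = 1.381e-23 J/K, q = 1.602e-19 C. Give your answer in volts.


Step 1: kT = 1.381e-23 * 336 = 4.64016e-21 J
Step 2: Vt = kT/q = 4.64016e-21 / 1.602e-19
Step 3: Vt = 0.02896 V

0.02896


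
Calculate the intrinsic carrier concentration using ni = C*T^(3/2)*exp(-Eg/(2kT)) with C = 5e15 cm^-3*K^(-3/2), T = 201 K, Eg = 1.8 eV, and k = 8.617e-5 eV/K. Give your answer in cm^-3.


Step 1: Compute kT = 8.617e-5 * 201 = 0.01732017 eV
Step 2: Exponent = -Eg/(2kT) = -1.8/(2*0.01732017) = -51.96254
Step 3: T^(3/2) = 201^1.5 = 2849.67
Step 4: ni = 5e15 * 2849.67 * exp(-51.96254) = 3.86e-04 cm^-3

3.86e-04


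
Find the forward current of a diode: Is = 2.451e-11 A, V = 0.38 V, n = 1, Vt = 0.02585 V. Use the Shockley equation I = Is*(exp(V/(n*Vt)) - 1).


Step 1: V/(n*Vt) = 0.38/(1*0.02585) = 14.7002
Step 2: exp(14.7002) = 2.4222e+06
Step 3: I = 2.451e-11 * (2.4222e+06 - 1) = 5.94e-05 A

5.94e-05


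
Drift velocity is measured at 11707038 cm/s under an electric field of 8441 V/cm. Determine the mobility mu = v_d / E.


Step 1: mu = v_d / E
Step 2: mu = 11707038 / 8441
Step 3: mu = 1386.93 cm^2/(V*s)

1386.93


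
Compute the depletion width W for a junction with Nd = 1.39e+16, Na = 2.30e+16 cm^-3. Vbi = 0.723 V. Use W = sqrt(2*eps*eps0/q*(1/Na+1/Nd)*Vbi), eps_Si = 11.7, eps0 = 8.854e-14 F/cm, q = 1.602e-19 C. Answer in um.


Step 1: 1/Na + 1/Nd = 1/2.30e+16 + 1/1.39e+16 = 1.15421e-16
Step 2: 2*eps*eps0/q = 2*11.7*8.854e-14/1.602e-19 = 1.293281e+07
Step 3: W^2 = 1.293281e+07 * 1.15421e-16 * 0.723 = 1.07924e-09
Step 4: W = sqrt(1.07924e-09) = 3.285e-05 cm = 0.3285 um

0.3285


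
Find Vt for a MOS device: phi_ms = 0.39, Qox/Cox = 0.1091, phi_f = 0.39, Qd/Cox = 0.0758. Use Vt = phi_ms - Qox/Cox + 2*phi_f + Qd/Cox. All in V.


Step 1: Vt = phi_ms - Qox/Cox + 2*phi_f + Qd/Cox
Step 2: Vt = 0.39 - 0.1091 + 2*0.39 + 0.0758
Step 3: Vt = 0.39 - 0.1091 + 0.78 + 0.0758
Step 4: Vt = 1.1367 V

1.1367


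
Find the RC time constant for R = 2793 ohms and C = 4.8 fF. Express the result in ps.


Step 1: tau = R * C
Step 2: tau = 2793 * 4.8 fF = 2793 * 4.8e-15 F
Step 3: tau = 1.34064e-11 s = 13.4064 ps

13.4064


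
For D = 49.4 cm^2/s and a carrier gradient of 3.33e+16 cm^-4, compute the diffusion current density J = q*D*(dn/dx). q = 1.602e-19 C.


Step 1: J = q * D * (dn/dx)
Step 2: J = 1.602e-19 * 49.4 * 3.33e+16
Step 3: J = 2.64e-01 A/cm^2

2.64e-01


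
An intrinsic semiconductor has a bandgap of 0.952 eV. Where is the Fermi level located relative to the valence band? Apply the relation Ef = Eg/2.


Step 1: For an intrinsic semiconductor, the Fermi level sits at midgap.
Step 2: Ef = Eg / 2 = 0.952 / 2 = 0.476 eV

0.476


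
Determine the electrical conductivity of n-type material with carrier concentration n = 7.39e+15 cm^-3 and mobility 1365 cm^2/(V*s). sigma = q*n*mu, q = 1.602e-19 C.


Step 1: sigma = q * n * mu
Step 2: sigma = 1.602e-19 * 7.39e+15 * 1365
Step 3: sigma = 1.616e+00 S/cm

1.616e+00


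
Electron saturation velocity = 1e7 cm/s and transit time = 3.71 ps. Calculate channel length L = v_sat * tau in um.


Step 1: tau in seconds = 3.71 ps * 1e-12 = 3.7100e-12 s
Step 2: L = v_sat * tau = 1e7 * 3.7100e-12 = 3.7100e-05 cm
Step 3: L in um = 3.7100e-05 * 1e4 = 0.371 um

0.371


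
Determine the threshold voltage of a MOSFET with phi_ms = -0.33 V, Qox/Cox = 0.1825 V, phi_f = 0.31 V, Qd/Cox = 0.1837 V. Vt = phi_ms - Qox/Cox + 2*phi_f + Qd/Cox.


Step 1: Vt = phi_ms - Qox/Cox + 2*phi_f + Qd/Cox
Step 2: Vt = -0.33 - 0.1825 + 2*0.31 + 0.1837
Step 3: Vt = -0.33 - 0.1825 + 0.62 + 0.1837
Step 4: Vt = 0.2912 V

0.2912


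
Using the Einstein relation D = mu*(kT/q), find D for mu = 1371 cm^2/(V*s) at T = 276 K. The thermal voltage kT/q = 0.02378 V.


Step 1: D = mu * (kT/q)
Step 2: D = 1371 * 0.02378
Step 3: D = 32.6 cm^2/s

32.6


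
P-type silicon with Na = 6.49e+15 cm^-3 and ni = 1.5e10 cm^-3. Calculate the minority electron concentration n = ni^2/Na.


Step 1: Majority hole concentration p ≈ Na = 6.49e+15 cm^-3
Step 2: n = ni^2 / Na = (1.5e10)^2 / 6.49e+15
Step 3: n = 3.47e+04 cm^-3

3.47e+04


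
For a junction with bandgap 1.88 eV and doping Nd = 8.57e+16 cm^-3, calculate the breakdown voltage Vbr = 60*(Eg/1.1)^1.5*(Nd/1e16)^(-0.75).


Step 1: Eg/1.1 = 1.88/1.1 = 1.709091
Step 2: (Eg/1.1)^1.5 = 1.709091^1.5 = 2.234332
Step 3: (Nd/1e16)^(-0.75) = (8.57)^(-0.75) = 0.199648
Step 4: Vbr = 60 * 2.234332 * 0.199648 = 26.8 V

26.8


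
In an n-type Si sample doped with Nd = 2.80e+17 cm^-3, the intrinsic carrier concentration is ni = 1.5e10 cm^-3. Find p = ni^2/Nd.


Step 1: Since Nd >> ni, n ≈ Nd = 2.80e+17 cm^-3
Step 2: p = ni^2 / n = (1.5e10)^2 / 2.80e+17
Step 3: p = 2.25e20 / 2.80e+17 = 8.04e+02 cm^-3

8.04e+02


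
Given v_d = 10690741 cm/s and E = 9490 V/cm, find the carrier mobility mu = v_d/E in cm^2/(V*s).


Step 1: mu = v_d / E
Step 2: mu = 10690741 / 9490
Step 3: mu = 1126.53 cm^2/(V*s)

1126.53


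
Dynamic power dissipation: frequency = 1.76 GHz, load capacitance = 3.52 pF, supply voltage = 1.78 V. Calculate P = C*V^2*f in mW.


Step 1: V^2 = 1.78^2 = 3.1684 V^2
Step 2: P = C*V^2*f = 3.52e-12 F * 3.1684 * 1.76e9 Hz
Step 3: P = 1.962887168e-02 W
Step 4: P = 19.629 mW

19.629


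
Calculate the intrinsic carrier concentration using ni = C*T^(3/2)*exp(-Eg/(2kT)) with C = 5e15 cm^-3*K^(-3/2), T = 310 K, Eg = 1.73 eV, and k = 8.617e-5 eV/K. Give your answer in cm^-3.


Step 1: Compute kT = 8.617e-5 * 310 = 0.0267127 eV
Step 2: Exponent = -Eg/(2kT) = -1.73/(2*0.0267127) = -32.38160
Step 3: T^(3/2) = 310^1.5 = 5458.11
Step 4: ni = 5e15 * 5458.11 * exp(-32.38160) = 2.36e+05 cm^-3

2.36e+05


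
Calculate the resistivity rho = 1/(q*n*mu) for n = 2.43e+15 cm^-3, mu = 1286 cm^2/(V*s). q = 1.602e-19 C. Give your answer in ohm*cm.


Step 1: sigma = q * n * mu = 1.602e-19 * 2.43e+15 * 1286 = 5.00622e-01 S/cm
Step 2: rho = 1 / sigma = 1 / 5.00622e-01 = 1.998 ohm*cm

1.998


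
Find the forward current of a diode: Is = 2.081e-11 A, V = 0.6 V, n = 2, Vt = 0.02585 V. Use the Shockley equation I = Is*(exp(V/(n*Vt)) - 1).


Step 1: V/(n*Vt) = 0.6/(2*0.02585) = 11.6054
Step 2: exp(11.6054) = 1.0969e+05
Step 3: I = 2.081e-11 * (1.0969e+05 - 1) = 2.28e-06 A

2.28e-06


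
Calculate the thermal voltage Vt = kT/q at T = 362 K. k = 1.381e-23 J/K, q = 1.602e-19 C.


Step 1: kT = 1.381e-23 * 362 = 4.99922e-21 J
Step 2: Vt = kT/q = 4.99922e-21 / 1.602e-19
Step 3: Vt = 0.03121 V

0.03121


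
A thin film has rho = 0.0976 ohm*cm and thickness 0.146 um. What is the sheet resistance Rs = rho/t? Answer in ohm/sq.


Step 1: Convert thickness to cm: t = 0.146 um = 1.4600e-05 cm
Step 2: Rs = rho / t = 0.0976 / 1.4600e-05
Step 3: Rs = 6684.9 ohm/sq

6684.9


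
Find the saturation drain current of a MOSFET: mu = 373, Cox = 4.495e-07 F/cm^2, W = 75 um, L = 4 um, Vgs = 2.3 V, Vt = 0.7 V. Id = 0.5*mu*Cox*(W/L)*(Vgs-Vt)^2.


Step 1: Overdrive voltage Vov = Vgs - Vt = 2.3 - 0.7 = 1.6 V
Step 2: W/L = 75/4 = 18.75
Step 3: Id = 0.5 * 373 * 4.495e-07 * 18.75 * 1.6^2
Step 4: Id = 4.02e-03 A

4.02e-03


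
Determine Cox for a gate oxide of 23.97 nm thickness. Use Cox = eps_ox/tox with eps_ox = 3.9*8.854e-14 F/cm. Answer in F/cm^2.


Step 1: eps_ox = 3.9 * 8.854e-14 = 3.45306e-13 F/cm
Step 2: tox in cm = 23.97 nm * 1e-7 = 2.3970e-06 cm
Step 3: Cox = 3.45306e-13 / 2.3970e-06 = 1.44e-07 F/cm^2

1.44e-07


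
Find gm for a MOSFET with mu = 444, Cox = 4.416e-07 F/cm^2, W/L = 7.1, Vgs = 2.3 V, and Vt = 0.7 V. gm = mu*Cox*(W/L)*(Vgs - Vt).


Step 1: Vov = Vgs - Vt = 2.3 - 0.7 = 1.6 V
Step 2: gm = mu * Cox * (W/L) * Vov
Step 3: gm = 444 * 4.416e-07 * 7.1 * 1.6 = 2.23e-03 S

2.23e-03


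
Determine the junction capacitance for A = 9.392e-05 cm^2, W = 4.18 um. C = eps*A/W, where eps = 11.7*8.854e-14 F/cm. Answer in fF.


Step 1: eps_Si = 11.7 * 8.854e-14 = 1.035918e-12 F/cm
Step 2: W in cm = 4.18 * 1e-4 = 4.18e-04 cm
Step 3: C = 1.035918e-12 * 9.392e-05 / 4.18e-04 = 2.327594e-13 F
Step 4: C = 232.76 fF

232.76


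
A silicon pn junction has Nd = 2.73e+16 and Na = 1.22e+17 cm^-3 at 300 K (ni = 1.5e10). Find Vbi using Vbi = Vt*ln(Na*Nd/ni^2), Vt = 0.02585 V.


Step 1: Compute Na*Nd/ni^2 = 1.22e+17 * 2.73e+16 / (1.5e10)^2 = 1.4803e+13
Step 2: ln(1.4803e+13) = 30.3259
Step 3: Vbi = 0.02585 * 30.3259 = 0.784 V

0.784


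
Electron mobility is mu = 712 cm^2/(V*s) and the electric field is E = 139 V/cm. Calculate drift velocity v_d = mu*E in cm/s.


Step 1: v_d = mu * E
Step 2: v_d = 712 * 139 = 98968
Step 3: v_d = 9.90e+04 cm/s

9.90e+04


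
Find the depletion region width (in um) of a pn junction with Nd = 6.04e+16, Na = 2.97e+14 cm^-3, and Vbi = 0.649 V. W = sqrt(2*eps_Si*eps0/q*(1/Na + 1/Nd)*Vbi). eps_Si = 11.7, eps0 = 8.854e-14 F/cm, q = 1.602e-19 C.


Step 1: 1/Na + 1/Nd = 1/2.97e+14 + 1/6.04e+16 = 3.38356e-15
Step 2: 2*eps*eps0/q = 2*11.7*8.854e-14/1.602e-19 = 1.293281e+07
Step 3: W^2 = 1.293281e+07 * 3.38356e-15 * 0.649 = 2.83996e-08
Step 4: W = sqrt(2.83996e-08) = 1.685e-04 cm = 1.685 um

1.685


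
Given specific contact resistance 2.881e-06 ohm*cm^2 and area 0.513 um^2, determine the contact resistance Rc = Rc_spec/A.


Step 1: Convert area to cm^2: 0.513 um^2 = 5.1300e-09 cm^2
Step 2: Rc = Rc_spec / A = 2.881e-06 / 5.1300e-09
Step 3: Rc = 5.62e+02 ohms

5.62e+02


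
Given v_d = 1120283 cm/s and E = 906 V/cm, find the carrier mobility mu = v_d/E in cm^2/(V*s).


Step 1: mu = v_d / E
Step 2: mu = 1120283 / 906
Step 3: mu = 1236.52 cm^2/(V*s)

1236.52


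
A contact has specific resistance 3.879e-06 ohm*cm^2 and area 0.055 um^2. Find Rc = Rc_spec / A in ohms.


Step 1: Convert area to cm^2: 0.055 um^2 = 5.5000e-10 cm^2
Step 2: Rc = Rc_spec / A = 3.879e-06 / 5.5000e-10
Step 3: Rc = 7.05e+03 ohms

7.05e+03


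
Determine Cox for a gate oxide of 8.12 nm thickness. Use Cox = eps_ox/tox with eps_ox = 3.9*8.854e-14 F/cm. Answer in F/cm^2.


Step 1: eps_ox = 3.9 * 8.854e-14 = 3.45306e-13 F/cm
Step 2: tox in cm = 8.12 nm * 1e-7 = 8.1200e-07 cm
Step 3: Cox = 3.45306e-13 / 8.1200e-07 = 4.25e-07 F/cm^2

4.25e-07


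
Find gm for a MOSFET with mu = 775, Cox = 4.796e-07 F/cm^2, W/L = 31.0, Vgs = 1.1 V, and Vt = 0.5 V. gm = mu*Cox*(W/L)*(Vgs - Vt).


Step 1: Vov = Vgs - Vt = 1.1 - 0.5 = 0.6 V
Step 2: gm = mu * Cox * (W/L) * Vov
Step 3: gm = 775 * 4.796e-07 * 31.0 * 0.6 = 6.91e-03 S

6.91e-03


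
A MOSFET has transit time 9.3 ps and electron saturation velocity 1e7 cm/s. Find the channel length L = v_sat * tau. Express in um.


Step 1: tau in seconds = 9.3 ps * 1e-12 = 9.3000e-12 s
Step 2: L = v_sat * tau = 1e7 * 9.3000e-12 = 9.3000e-05 cm
Step 3: L in um = 9.3000e-05 * 1e4 = 0.93 um

0.93


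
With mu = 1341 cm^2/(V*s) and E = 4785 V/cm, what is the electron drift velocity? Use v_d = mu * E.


Step 1: v_d = mu * E
Step 2: v_d = 1341 * 4785 = 6416685
Step 3: v_d = 6.42e+06 cm/s

6.42e+06


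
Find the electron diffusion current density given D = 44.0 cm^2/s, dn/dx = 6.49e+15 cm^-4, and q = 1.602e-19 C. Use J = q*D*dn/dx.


Step 1: J = q * D * (dn/dx)
Step 2: J = 1.602e-19 * 44.0 * 6.49e+15
Step 3: J = 4.57e-02 A/cm^2

4.57e-02


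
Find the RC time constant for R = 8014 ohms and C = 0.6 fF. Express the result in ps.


Step 1: tau = R * C
Step 2: tau = 8014 * 0.6 fF = 8014 * 6.0e-16 F
Step 3: tau = 4.8084e-12 s = 4.8084 ps

4.8084


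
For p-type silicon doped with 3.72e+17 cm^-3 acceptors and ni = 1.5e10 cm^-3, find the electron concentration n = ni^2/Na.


Step 1: Majority hole concentration p ≈ Na = 3.72e+17 cm^-3
Step 2: n = ni^2 / Na = (1.5e10)^2 / 3.72e+17
Step 3: n = 6.05e+02 cm^-3

6.05e+02


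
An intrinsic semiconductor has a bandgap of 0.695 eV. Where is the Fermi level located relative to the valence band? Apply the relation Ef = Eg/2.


Step 1: For an intrinsic semiconductor, the Fermi level sits at midgap.
Step 2: Ef = Eg / 2 = 0.695 / 2 = 0.3475 eV

0.3475


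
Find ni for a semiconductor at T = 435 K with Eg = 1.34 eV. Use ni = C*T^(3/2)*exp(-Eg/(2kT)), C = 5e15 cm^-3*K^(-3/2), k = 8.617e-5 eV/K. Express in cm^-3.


Step 1: Compute kT = 8.617e-5 * 435 = 0.03748395 eV
Step 2: Exponent = -Eg/(2kT) = -1.34/(2*0.03748395) = -17.87432
Step 3: T^(3/2) = 435^1.5 = 9072.64
Step 4: ni = 5e15 * 9072.64 * exp(-17.87432) = 7.83e+11 cm^-3

7.83e+11


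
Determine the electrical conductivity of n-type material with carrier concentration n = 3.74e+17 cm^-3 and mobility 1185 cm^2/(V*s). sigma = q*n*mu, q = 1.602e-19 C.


Step 1: sigma = q * n * mu
Step 2: sigma = 1.602e-19 * 3.74e+17 * 1185
Step 3: sigma = 7.100e+01 S/cm

7.100e+01


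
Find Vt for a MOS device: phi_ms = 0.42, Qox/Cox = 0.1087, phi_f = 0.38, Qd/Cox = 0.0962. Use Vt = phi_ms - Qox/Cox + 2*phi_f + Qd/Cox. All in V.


Step 1: Vt = phi_ms - Qox/Cox + 2*phi_f + Qd/Cox
Step 2: Vt = 0.42 - 0.1087 + 2*0.38 + 0.0962
Step 3: Vt = 0.42 - 0.1087 + 0.76 + 0.0962
Step 4: Vt = 1.1675 V

1.1675


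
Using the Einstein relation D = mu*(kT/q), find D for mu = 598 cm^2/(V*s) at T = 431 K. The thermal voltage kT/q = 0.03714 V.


Step 1: D = mu * (kT/q)
Step 2: D = 598 * 0.03714
Step 3: D = 22.21 cm^2/s

22.21


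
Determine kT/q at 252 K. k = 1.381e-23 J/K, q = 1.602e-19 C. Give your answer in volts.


Step 1: kT = 1.381e-23 * 252 = 3.48012e-21 J
Step 2: Vt = kT/q = 3.48012e-21 / 1.602e-19
Step 3: Vt = 0.02172 V

0.02172


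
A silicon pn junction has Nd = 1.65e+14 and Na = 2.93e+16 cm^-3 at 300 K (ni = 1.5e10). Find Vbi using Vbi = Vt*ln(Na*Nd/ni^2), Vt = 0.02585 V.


Step 1: Compute Na*Nd/ni^2 = 2.93e+16 * 1.65e+14 / (1.5e10)^2 = 2.1487e+10
Step 2: ln(2.1487e+10) = 23.7907
Step 3: Vbi = 0.02585 * 23.7907 = 0.615 V

0.615


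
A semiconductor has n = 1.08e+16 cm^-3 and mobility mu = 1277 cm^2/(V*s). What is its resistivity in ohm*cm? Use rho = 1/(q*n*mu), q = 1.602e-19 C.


Step 1: sigma = q * n * mu = 1.602e-19 * 1.08e+16 * 1277 = 2.20941e+00 S/cm
Step 2: rho = 1 / sigma = 1 / 2.20941e+00 = 0.4526 ohm*cm

0.4526


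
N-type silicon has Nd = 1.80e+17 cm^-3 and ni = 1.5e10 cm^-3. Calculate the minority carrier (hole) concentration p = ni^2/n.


Step 1: Since Nd >> ni, n ≈ Nd = 1.80e+17 cm^-3
Step 2: p = ni^2 / n = (1.5e10)^2 / 1.80e+17
Step 3: p = 2.25e20 / 1.80e+17 = 1.25e+03 cm^-3

1.25e+03


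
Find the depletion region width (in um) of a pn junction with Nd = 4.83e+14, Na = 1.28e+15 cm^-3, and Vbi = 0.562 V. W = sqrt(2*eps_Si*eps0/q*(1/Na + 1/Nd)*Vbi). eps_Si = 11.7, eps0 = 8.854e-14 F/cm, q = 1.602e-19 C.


Step 1: 1/Na + 1/Nd = 1/1.28e+15 + 1/4.83e+14 = 2.85164e-15
Step 2: 2*eps*eps0/q = 2*11.7*8.854e-14/1.602e-19 = 1.293281e+07
Step 3: W^2 = 1.293281e+07 * 2.85164e-15 * 0.562 = 2.07264e-08
Step 4: W = sqrt(2.07264e-08) = 1.440e-04 cm = 1.44 um

1.44


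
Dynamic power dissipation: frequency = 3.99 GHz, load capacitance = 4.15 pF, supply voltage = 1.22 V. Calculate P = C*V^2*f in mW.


Step 1: V^2 = 1.22^2 = 1.4884 V^2
Step 2: P = C*V^2*f = 4.15e-12 F * 1.4884 * 3.99e9 Hz
Step 3: P = 2.46456714e-02 W
Step 4: P = 24.646 mW

24.646


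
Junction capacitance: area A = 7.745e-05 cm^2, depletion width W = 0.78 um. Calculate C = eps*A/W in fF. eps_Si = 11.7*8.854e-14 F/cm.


Step 1: eps_Si = 11.7 * 8.854e-14 = 1.035918e-12 F/cm
Step 2: W in cm = 0.78 * 1e-4 = 7.80e-05 cm
Step 3: C = 1.035918e-12 * 7.745e-05 / 7.80e-05 = 1.028613e-12 F
Step 4: C = 1028.61 fF

1028.61


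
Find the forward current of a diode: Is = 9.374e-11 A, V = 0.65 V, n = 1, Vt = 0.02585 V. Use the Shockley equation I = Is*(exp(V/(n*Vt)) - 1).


Step 1: V/(n*Vt) = 0.65/(1*0.02585) = 25.1451
Step 2: exp(25.1451) = 8.3249e+10
Step 3: I = 9.374e-11 * (8.3249e+10 - 1) = 7.80e+00 A

7.80e+00


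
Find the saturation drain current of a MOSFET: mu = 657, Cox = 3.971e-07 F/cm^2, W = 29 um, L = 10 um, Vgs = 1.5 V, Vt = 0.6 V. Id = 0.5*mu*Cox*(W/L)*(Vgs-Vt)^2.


Step 1: Overdrive voltage Vov = Vgs - Vt = 1.5 - 0.6 = 0.9 V
Step 2: W/L = 29/10 = 2.9
Step 3: Id = 0.5 * 657 * 3.971e-07 * 2.9 * 0.9^2
Step 4: Id = 3.06e-04 A

3.06e-04


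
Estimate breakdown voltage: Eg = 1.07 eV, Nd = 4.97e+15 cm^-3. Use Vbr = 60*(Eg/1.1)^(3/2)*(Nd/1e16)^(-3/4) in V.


Step 1: Eg/1.1 = 1.07/1.1 = 0.972727
Step 2: (Eg/1.1)^1.5 = 0.972727^1.5 = 0.959371
Step 3: (Nd/1e16)^(-0.75) = (0.497)^(-0.75) = 1.689401
Step 4: Vbr = 60 * 0.959371 * 1.689401 = 97.2 V

97.2


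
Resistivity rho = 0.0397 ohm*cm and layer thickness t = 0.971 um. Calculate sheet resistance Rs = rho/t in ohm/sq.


Step 1: Convert thickness to cm: t = 0.971 um = 9.7100e-05 cm
Step 2: Rs = rho / t = 0.0397 / 9.7100e-05
Step 3: Rs = 408.9 ohm/sq

408.9


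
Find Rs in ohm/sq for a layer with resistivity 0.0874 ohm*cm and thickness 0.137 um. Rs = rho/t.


Step 1: Convert thickness to cm: t = 0.137 um = 1.3700e-05 cm
Step 2: Rs = rho / t = 0.0874 / 1.3700e-05
Step 3: Rs = 6379.6 ohm/sq

6379.6


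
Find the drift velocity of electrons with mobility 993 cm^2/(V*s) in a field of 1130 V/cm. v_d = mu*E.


Step 1: v_d = mu * E
Step 2: v_d = 993 * 1130 = 1122090
Step 3: v_d = 1.12e+06 cm/s

1.12e+06


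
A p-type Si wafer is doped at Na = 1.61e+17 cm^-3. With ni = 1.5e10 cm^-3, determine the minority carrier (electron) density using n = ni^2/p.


Step 1: Majority hole concentration p ≈ Na = 1.61e+17 cm^-3
Step 2: n = ni^2 / Na = (1.5e10)^2 / 1.61e+17
Step 3: n = 1.40e+03 cm^-3

1.40e+03


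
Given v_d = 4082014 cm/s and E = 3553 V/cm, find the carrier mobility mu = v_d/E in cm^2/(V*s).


Step 1: mu = v_d / E
Step 2: mu = 4082014 / 3553
Step 3: mu = 1148.89 cm^2/(V*s)

1148.89


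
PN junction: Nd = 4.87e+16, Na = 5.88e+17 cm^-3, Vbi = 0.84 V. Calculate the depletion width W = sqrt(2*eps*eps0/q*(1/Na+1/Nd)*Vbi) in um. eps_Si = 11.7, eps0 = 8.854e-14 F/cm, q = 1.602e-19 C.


Step 1: 1/Na + 1/Nd = 1/5.88e+17 + 1/4.87e+16 = 2.22346e-17
Step 2: 2*eps*eps0/q = 2*11.7*8.854e-14/1.602e-19 = 1.293281e+07
Step 3: W^2 = 1.293281e+07 * 2.22346e-17 * 0.84 = 2.41547e-10
Step 4: W = sqrt(2.41547e-10) = 1.554e-05 cm = 0.1554 um

0.1554


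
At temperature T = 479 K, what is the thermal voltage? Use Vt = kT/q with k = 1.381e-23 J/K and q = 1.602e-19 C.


Step 1: kT = 1.381e-23 * 479 = 6.61499e-21 J
Step 2: Vt = kT/q = 6.61499e-21 / 1.602e-19
Step 3: Vt = 0.04129 V

0.04129


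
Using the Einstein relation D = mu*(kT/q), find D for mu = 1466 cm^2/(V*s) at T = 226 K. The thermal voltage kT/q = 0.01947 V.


Step 1: D = mu * (kT/q)
Step 2: D = 1466 * 0.01947
Step 3: D = 28.54 cm^2/s

28.54
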